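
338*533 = 180154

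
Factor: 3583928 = 2^3*447991^1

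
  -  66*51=  -  3366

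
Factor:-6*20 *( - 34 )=2^4 * 3^1*5^1*17^1  =  4080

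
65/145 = 13/29= 0.45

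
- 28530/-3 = 9510 + 0/1=   9510.00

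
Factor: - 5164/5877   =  - 2^2*3^(  -  2 )*653^(  -  1 ) * 1291^1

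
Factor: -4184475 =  - 3^1*5^2*55793^1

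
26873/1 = 26873 = 26873.00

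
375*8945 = 3354375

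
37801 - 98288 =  - 60487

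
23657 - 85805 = -62148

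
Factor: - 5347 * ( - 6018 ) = 2^1*3^1*17^1*59^1*5347^1  =  32178246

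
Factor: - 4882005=- 3^3*5^1*29^2*43^1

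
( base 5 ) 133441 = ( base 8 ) 12570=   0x1578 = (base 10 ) 5496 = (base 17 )1205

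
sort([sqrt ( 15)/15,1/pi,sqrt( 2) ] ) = [ sqrt( 15) /15, 1/pi, sqrt( 2 ) ]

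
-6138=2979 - 9117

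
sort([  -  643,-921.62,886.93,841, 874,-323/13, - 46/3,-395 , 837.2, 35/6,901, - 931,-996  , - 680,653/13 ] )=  [ - 996, - 931,-921.62, - 680  , - 643, - 395, -323/13, - 46/3,  35/6,653/13,837.2, 841, 874,886.93,901]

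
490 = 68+422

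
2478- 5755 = - 3277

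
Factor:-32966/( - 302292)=53/486 =2^(- 1)*3^( - 5 )*53^1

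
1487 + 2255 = 3742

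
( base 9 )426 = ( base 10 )348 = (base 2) 101011100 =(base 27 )co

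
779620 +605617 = 1385237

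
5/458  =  5/458= 0.01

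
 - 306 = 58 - 364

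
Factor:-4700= -2^2 * 5^2*47^1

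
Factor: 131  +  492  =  7^1*89^1 = 623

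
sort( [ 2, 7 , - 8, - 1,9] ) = [- 8, - 1, 2, 7, 9 ] 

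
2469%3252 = 2469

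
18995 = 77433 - 58438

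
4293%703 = 75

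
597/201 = 2+65/67=   2.97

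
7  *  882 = 6174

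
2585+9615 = 12200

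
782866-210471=572395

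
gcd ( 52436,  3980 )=4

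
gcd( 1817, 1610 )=23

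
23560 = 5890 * 4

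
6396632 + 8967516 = 15364148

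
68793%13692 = 333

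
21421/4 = 5355 + 1/4 = 5355.25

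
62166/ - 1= - 62166/1=- 62166.00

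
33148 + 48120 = 81268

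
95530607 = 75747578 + 19783029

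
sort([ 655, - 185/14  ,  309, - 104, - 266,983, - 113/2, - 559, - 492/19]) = [  -  559,-266,- 104, - 113/2,  -  492/19, - 185/14,309, 655,983] 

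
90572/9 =90572/9 =10063.56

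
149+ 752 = 901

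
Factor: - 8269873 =-8269873^1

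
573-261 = 312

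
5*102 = 510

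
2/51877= 2/51877 = 0.00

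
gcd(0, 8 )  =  8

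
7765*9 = 69885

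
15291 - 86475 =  - 71184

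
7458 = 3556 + 3902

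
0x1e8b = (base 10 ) 7819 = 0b1111010001011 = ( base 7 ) 31540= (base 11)5969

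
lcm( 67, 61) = 4087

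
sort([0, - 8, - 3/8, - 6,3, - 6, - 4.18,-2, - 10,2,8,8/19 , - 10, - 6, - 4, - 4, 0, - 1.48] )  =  [ - 10, - 10, - 8, - 6, - 6, - 6,  -  4.18, -4, - 4, - 2,-1.48, - 3/8, 0,0, 8/19,2,3,8 ]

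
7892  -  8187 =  - 295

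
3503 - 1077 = 2426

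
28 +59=87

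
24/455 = 24/455 = 0.05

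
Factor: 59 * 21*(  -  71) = -87969 = -3^1*7^1*59^1*71^1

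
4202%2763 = 1439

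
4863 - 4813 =50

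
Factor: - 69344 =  - 2^5*11^1 * 197^1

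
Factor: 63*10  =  630 = 2^1*3^2*5^1*7^1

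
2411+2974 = 5385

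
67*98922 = 6627774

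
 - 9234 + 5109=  - 4125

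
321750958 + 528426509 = 850177467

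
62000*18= 1116000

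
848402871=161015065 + 687387806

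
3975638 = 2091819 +1883819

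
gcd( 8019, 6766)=1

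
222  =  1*222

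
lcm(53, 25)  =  1325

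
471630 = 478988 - 7358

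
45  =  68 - 23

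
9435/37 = 255 = 255.00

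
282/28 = 141/14= 10.07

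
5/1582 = 5/1582 = 0.00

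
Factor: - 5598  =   - 2^1*3^2*311^1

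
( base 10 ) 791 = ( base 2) 1100010111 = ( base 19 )23c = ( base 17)2C9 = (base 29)r8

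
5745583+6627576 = 12373159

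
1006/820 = 1 + 93/410 =1.23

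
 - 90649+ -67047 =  - 157696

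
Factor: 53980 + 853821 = 19^1 * 47779^1 = 907801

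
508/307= 508/307  =  1.65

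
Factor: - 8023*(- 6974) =55952402 = 2^1 * 11^1 * 71^1* 113^1*317^1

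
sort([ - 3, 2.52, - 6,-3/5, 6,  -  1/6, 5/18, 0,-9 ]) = [-9,-6,-3,-3/5, - 1/6, 0, 5/18 , 2.52,6 ]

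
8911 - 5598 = 3313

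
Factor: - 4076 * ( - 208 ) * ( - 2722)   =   - 2^7 * 13^1*1019^1 *1361^1 = - 2307733376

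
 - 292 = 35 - 327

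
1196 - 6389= - 5193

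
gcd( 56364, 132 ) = 132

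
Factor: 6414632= 2^3*7^1 * 114547^1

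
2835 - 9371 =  - 6536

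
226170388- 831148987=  - 604978599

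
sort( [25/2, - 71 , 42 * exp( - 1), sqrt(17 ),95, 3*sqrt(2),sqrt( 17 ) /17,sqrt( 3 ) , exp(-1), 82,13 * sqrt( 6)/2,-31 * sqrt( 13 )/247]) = [ - 71 ,-31* sqrt (13 ) /247,  sqrt(17) /17, exp( - 1), sqrt( 3), sqrt( 17), 3 * sqrt (2 ) , 25/2,42 * exp(-1 ), 13*sqrt( 6 )/2,82 , 95] 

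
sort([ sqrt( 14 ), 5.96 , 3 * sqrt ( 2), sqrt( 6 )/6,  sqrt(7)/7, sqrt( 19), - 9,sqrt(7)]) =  [-9, sqrt( 7) /7, sqrt(6 ) /6,sqrt(7 ),sqrt (14),3*sqrt( 2), sqrt(19), 5.96] 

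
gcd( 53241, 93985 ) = 1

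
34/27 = 1+7/27= 1.26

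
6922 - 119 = 6803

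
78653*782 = 61506646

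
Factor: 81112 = 2^3*10139^1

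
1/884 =1/884=0.00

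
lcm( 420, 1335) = 37380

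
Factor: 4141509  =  3^1*73^1 *18911^1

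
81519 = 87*937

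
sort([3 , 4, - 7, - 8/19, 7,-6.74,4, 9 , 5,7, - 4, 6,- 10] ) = [- 10, - 7,-6.74,-4, - 8/19, 3,4, 4,5 , 6, 7, 7,  9]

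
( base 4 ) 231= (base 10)45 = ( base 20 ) 25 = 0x2D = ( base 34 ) 1b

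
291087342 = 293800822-2713480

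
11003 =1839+9164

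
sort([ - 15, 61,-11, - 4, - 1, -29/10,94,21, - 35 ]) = [-35,-15, - 11, - 4, - 29/10,  -  1,21, 61,94] 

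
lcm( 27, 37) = 999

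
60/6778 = 30/3389 = 0.01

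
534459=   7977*67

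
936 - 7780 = -6844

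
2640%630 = 120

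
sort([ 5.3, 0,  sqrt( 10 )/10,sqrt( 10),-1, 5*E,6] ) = [- 1, 0,sqrt(10 )/10, sqrt( 10), 5.3, 6 , 5*E] 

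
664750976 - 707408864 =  - 42657888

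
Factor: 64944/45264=3^1*11^1*23^(-1 )=33/23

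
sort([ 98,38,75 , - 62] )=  [ - 62,38,75,98]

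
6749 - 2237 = 4512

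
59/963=59/963 = 0.06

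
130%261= 130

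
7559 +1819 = 9378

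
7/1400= 1/200 =0.01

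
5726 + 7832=13558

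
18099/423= 2011/47 =42.79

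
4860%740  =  420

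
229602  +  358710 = 588312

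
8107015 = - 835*( - 9709 ) 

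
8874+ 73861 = 82735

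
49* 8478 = 415422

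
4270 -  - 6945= 11215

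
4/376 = 1/94 = 0.01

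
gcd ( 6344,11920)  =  8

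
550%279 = 271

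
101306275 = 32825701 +68480574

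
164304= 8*20538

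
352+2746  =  3098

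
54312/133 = 408+48/133=408.36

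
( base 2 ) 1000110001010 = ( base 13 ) 2075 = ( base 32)4ca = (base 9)6138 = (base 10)4490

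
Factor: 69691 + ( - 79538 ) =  -9847 = - 43^1*229^1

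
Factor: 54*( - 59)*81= - 258066 =- 2^1*3^7*59^1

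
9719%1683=1304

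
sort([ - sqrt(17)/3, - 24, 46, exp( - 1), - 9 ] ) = [ - 24, - 9, - sqrt(17 )/3,exp( - 1),  46 ] 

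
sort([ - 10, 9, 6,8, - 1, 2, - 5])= [ - 10, - 5, - 1,2, 6, 8,9 ]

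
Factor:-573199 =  - 11^1*107^1*487^1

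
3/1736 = 3/1736 = 0.00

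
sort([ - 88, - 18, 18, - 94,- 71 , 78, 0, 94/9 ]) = [ - 94, - 88, - 71, - 18,0, 94/9,18, 78 ] 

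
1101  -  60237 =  - 59136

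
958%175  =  83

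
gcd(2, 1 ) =1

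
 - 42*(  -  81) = 3402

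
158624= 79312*2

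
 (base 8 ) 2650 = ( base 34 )18K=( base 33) 1at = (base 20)3C8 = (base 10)1448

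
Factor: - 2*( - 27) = 54 = 2^1*3^3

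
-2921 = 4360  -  7281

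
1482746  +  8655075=10137821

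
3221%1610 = 1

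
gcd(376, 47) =47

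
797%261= 14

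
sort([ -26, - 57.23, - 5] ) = [-57.23,-26, -5]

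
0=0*39257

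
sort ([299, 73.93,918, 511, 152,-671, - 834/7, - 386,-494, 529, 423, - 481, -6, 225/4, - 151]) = [ - 671 ,  -  494, - 481, - 386,  -  151, - 834/7,-6, 225/4,73.93, 152,299, 423, 511,529,  918]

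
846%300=246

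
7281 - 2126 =5155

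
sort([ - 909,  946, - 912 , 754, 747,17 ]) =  [ - 912, - 909,17,747, 754,  946] 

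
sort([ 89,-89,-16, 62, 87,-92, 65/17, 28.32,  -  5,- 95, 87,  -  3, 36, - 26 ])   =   [-95 , - 92, - 89,-26,-16, - 5,-3, 65/17,28.32, 36,62,  87, 87,89]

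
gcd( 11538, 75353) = 1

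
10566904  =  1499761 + 9067143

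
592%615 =592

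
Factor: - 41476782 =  - 2^1* 3^1*6912797^1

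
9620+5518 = 15138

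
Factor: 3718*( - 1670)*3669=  - 2^2 * 3^1* 5^1*11^1*13^2*167^1*1223^1 = - 22781041140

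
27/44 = 27/44 = 0.61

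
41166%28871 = 12295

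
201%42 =33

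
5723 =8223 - 2500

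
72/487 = 72/487 = 0.15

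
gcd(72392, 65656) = 8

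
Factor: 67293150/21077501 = 2^1 *3^1 * 5^2*17^( -1)*151^1*953^(-1)* 1301^( - 1)*2971^1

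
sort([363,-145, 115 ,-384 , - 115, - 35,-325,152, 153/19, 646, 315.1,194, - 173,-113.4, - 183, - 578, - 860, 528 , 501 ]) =[ -860, - 578,  -  384,-325, - 183,-173, - 145, - 115, - 113.4, - 35 , 153/19,115, 152,194 , 315.1 , 363, 501, 528, 646] 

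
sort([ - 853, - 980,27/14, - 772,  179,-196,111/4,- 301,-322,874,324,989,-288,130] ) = [ - 980,-853, - 772, - 322, - 301, - 288,-196  ,  27/14,111/4,  130,  179,324,874 , 989]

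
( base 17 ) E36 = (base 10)4103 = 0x1007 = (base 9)5558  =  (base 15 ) 1338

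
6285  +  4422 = 10707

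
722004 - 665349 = 56655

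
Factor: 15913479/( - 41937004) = -2^( - 2 )*3^1* 17^1*23^( - 2)*19819^(- 1 ) *312029^1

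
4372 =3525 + 847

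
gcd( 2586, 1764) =6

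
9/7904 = 9/7904 = 0.00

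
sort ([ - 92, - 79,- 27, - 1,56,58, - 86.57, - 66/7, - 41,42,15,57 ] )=[ - 92 , - 86.57 , - 79, - 41,-27, - 66/7,- 1,  15,42,56,57, 58] 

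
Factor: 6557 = 79^1 * 83^1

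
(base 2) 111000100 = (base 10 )452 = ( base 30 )F2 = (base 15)202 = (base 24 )ik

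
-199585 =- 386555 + 186970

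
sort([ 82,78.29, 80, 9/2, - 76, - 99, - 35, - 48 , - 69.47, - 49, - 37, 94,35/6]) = [ - 99, -76, - 69.47,-49, - 48, - 37,-35, 9/2 , 35/6, 78.29,  80, 82, 94] 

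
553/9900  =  553/9900 = 0.06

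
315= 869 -554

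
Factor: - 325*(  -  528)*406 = 69669600 = 2^5*3^1 * 5^2 * 7^1*11^1*13^1*29^1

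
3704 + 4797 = 8501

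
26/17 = 1+9/17 = 1.53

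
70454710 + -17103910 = 53350800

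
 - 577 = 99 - 676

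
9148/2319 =3+2191/2319 =3.94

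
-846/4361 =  - 846/4361 = - 0.19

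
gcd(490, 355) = 5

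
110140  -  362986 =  - 252846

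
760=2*380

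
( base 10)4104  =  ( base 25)6e4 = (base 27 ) 5h0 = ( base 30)4GO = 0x1008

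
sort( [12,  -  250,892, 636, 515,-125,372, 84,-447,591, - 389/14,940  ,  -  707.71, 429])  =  [ - 707.71, - 447, - 250, - 125,-389/14, 12, 84, 372,429,515, 591, 636, 892,940]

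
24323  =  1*24323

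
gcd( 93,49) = 1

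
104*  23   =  2392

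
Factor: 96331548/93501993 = 2^2*13^(-1)*2397487^ ( - 1)*8027629^1 = 32110516/31167331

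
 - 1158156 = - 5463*212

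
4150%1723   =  704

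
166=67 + 99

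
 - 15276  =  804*( - 19)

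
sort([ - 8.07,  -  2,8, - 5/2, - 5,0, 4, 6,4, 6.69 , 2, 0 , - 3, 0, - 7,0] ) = [ - 8.07, - 7, - 5, - 3 , - 5/2,- 2,  0,0, 0,0,2,4,4,  6, 6.69, 8]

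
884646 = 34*26019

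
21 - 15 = 6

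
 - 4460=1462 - 5922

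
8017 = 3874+4143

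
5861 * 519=3041859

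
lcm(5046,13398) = 388542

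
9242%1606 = 1212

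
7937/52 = 152+33/52  =  152.63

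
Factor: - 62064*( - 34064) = 2^8*3^2*431^1*2129^1 = 2114148096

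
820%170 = 140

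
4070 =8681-4611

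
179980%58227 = 5299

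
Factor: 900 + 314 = 2^1*607^1 = 1214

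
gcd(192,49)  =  1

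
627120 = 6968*90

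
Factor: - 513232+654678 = 2^1*197^1*359^1 = 141446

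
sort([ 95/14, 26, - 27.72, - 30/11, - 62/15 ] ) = [ - 27.72, -62/15, - 30/11, 95/14,  26 ]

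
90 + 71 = 161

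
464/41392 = 29/2587  =  0.01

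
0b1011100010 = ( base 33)mc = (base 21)1E3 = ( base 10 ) 738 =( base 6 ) 3230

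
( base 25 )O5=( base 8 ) 1135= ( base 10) 605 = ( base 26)N7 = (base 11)500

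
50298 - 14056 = 36242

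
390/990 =13/33 = 0.39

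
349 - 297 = 52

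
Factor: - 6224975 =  - 5^2  *17^1*97^1* 151^1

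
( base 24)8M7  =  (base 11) 3956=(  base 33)4ns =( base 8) 12027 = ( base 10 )5143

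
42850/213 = 201 + 37/213 = 201.17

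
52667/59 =52667/59  =  892.66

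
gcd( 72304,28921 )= 1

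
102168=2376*43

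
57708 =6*9618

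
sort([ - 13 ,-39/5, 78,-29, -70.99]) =[ - 70.99, - 29 ,  -  13,-39/5,78 ] 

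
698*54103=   37763894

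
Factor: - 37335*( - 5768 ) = 215348280 = 2^3*3^1 * 5^1*7^1*19^1*103^1*131^1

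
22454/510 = 11227/255 = 44.03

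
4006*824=3300944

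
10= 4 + 6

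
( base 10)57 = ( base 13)45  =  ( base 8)71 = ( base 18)33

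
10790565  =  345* 31277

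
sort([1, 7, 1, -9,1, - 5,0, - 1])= [ - 9, - 5, - 1 , 0,1,1, 1 , 7 ] 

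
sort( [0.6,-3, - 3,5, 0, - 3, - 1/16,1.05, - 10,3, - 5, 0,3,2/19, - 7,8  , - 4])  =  [ - 10, - 7, - 5, - 4 , - 3, - 3, - 3, - 1/16,0,0,  2/19,0.6,1.05, 3,  3,5,8] 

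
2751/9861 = 917/3287  =  0.28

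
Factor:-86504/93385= - 88/95  =  -2^3*5^( - 1)*11^1*19^(-1 )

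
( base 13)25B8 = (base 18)gb8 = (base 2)1010100001110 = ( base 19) EHD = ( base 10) 5390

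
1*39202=39202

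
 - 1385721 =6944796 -8330517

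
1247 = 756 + 491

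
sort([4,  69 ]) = [4 , 69 ]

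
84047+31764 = 115811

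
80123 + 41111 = 121234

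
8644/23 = 375 + 19/23 = 375.83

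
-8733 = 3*(-2911 )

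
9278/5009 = 9278/5009 = 1.85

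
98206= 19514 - -78692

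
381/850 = 381/850 = 0.45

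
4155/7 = 593 + 4/7 = 593.57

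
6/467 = 6/467 = 0.01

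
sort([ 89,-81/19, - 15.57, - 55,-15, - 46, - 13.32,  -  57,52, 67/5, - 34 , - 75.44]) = [-75.44, - 57 , - 55, - 46,-34, - 15.57, - 15, - 13.32,-81/19, 67/5, 52,89]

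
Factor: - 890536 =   -  2^3*111317^1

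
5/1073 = 5/1073 = 0.00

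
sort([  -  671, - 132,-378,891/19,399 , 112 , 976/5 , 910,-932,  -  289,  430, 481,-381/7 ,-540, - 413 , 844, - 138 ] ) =[ - 932, - 671,-540, - 413, - 378 ,  -  289, - 138,-132,-381/7, 891/19 , 112,  976/5,  399,430,481,  844  ,  910]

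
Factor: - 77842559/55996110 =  - 2^( - 1)*3^ ( - 4 )*5^( - 1)*41^1 * 73^( - 1 )*103^1*947^( - 1)*18433^1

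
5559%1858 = 1843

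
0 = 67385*0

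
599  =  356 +243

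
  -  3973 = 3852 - 7825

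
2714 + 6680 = 9394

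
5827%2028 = 1771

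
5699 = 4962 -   -  737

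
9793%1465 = 1003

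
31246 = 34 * 919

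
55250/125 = 442 = 442.00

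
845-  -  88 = 933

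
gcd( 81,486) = 81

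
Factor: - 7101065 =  - 5^1* 71^1*83^1 * 241^1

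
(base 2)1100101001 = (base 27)12Q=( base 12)575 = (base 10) 809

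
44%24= 20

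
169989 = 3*56663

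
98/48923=14/6989 = 0.00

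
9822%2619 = 1965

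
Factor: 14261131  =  71^1*200861^1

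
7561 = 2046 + 5515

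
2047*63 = 128961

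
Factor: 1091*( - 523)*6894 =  - 2^1*3^2*383^1*523^1*1091^1  =  -  3933668142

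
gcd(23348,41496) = 52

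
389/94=389/94 = 4.14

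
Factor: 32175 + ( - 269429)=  - 2^1*313^1*379^1  =  - 237254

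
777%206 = 159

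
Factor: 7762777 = 11^1*79^1*8933^1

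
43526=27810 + 15716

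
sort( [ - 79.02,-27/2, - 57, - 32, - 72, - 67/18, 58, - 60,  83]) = [ - 79.02 , - 72, - 60, - 57,-32, - 27/2, - 67/18, 58,83] 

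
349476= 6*58246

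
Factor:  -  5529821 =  - 11^2 * 23^1 * 1987^1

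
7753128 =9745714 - 1992586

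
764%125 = 14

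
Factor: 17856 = 2^6*3^2*31^1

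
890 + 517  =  1407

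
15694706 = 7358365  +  8336341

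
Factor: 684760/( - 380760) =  - 901/501 = - 3^( - 1)*17^1*53^1*167^( - 1)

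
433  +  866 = 1299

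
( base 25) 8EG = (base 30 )5SQ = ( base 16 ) 14F6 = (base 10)5366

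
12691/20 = 12691/20 =634.55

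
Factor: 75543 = 3^1*13^2* 149^1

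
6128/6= 3064/3 = 1021.33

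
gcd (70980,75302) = 2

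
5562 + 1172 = 6734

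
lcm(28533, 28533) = 28533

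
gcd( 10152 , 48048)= 24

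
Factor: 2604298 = 2^1*17^1*76597^1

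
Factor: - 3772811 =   -  7^1*19^2*1493^1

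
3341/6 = 3341/6 =556.83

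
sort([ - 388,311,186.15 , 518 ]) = [ - 388,186.15, 311,518 ] 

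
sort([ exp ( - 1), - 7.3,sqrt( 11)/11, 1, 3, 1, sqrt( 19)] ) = [ - 7.3,sqrt ( 11)/11,exp(-1), 1, 1, 3,  sqrt ( 19)] 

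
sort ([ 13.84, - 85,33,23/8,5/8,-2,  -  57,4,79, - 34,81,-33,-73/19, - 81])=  [ - 85,  -  81, - 57, - 34, - 33,  -  73/19, - 2,  5/8, 23/8, 4, 13.84, 33,  79,81]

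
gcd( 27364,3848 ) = 4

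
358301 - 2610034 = -2251733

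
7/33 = 7/33 = 0.21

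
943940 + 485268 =1429208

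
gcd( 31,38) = 1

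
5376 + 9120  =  14496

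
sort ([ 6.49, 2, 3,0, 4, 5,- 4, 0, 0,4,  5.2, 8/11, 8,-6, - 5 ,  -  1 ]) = [ -6, - 5, - 4, - 1,0,0 , 0, 8/11, 2, 3,4, 4,  5, 5.2,6.49, 8 ]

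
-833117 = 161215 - 994332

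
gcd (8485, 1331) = 1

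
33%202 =33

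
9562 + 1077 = 10639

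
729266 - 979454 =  - 250188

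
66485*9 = 598365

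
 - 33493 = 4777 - 38270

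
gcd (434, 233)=1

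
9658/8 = 4829/4  =  1207.25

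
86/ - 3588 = -1 + 1751/1794  =  - 0.02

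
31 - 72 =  - 41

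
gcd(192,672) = 96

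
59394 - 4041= 55353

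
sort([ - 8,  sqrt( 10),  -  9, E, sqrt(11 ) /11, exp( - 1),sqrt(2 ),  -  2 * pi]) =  [ - 9 ,- 8, - 2*pi, sqrt( 11)/11,exp( - 1) , sqrt(2 ),  E,sqrt(10) ] 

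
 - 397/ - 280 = 397/280 = 1.42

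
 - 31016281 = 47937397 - 78953678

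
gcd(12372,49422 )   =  6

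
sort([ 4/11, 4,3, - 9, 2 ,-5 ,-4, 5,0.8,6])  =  [ -9,-5, - 4, 4/11 , 0.8,2, 3, 4,5, 6]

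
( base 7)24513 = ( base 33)5TR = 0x191D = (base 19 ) hf7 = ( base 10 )6429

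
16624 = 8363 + 8261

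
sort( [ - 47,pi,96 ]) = [ - 47,pi, 96]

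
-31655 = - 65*487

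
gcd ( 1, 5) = 1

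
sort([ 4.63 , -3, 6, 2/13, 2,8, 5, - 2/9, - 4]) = [ - 4, - 3,-2/9, 2/13, 2, 4.63, 5, 6, 8]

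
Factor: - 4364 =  - 2^2*1091^1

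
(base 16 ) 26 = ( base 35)13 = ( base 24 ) 1e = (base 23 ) 1F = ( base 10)38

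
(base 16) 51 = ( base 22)3f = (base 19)45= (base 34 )2d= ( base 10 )81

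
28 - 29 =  - 1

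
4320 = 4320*1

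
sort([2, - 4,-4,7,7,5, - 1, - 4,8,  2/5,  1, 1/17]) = [-4, - 4,-4, - 1,1/17,2/5,1, 2, 5, 7 , 7, 8 ] 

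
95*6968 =661960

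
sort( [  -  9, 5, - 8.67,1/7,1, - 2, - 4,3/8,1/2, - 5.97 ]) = [ - 9,  -  8.67,-5.97, - 4, - 2,1/7,3/8,1/2, 1,5]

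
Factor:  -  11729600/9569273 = -2^6*5^2*7^( - 1)*37^( - 1)*7331^1*  36947^( - 1)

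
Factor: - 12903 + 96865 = 83962=2^1*41981^1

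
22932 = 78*294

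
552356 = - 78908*( - 7) 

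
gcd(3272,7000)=8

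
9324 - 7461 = 1863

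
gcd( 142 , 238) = 2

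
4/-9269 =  - 4/9269 = -0.00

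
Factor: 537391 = 251^1*2141^1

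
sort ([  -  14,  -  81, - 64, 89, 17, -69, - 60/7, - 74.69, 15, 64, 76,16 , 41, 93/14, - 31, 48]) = [-81, - 74.69, - 69,-64 , - 31, - 14,-60/7,93/14, 15, 16, 17 , 41, 48 , 64 , 76,89] 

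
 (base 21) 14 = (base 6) 41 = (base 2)11001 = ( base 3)221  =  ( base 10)25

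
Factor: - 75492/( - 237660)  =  27/85 = 3^3*5^( - 1)*17^(-1 )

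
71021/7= 71021/7 = 10145.86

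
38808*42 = 1629936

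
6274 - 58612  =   - 52338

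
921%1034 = 921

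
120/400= 3/10  =  0.30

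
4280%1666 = 948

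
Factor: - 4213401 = -3^1*1404467^1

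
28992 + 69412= 98404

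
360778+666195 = 1026973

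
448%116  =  100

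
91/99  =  91/99 = 0.92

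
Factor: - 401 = - 401^1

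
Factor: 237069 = 3^2*7^1*53^1*71^1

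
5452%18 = 16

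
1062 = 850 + 212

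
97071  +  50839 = 147910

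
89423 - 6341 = 83082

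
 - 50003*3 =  - 150009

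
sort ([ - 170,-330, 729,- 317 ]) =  [ - 330, - 317,-170,  729 ] 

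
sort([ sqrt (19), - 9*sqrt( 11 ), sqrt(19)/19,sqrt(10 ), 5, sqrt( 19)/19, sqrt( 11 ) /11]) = [ - 9  *  sqrt( 11 ), sqrt(19)/19,  sqrt(19)/19, sqrt(11 ) /11,sqrt(10),sqrt(19),  5]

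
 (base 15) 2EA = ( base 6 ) 3034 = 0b1010011110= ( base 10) 670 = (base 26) PK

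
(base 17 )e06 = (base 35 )3ar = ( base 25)6c2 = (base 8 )7724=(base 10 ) 4052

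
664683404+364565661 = 1029249065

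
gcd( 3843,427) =427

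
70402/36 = 35201/18 = 1955.61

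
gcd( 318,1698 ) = 6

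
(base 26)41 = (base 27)3O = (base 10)105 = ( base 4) 1221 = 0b1101001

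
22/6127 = 2/557 = 0.00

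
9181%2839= 664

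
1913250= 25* 76530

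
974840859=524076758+450764101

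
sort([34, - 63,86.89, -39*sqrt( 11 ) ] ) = [ - 39*sqrt(11),-63,34, 86.89 ]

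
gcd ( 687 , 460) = 1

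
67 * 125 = 8375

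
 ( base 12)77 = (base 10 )91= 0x5B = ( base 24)3J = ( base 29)34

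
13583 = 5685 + 7898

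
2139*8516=18215724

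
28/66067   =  28/66067 = 0.00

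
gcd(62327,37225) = 1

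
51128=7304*7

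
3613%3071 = 542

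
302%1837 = 302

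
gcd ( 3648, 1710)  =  114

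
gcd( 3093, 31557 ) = 3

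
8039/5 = 8039/5 = 1607.80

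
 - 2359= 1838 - 4197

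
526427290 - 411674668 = 114752622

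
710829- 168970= 541859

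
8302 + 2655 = 10957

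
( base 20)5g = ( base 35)3b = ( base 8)164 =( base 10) 116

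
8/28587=8/28587= 0.00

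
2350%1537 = 813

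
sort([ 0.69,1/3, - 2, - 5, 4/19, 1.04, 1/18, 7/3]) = [ - 5, - 2,  1/18,4/19,1/3 , 0.69,1.04, 7/3 ]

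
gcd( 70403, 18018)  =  1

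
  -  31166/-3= 10388  +  2/3 =10388.67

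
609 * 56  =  34104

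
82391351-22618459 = 59772892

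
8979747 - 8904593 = 75154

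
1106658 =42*26349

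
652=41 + 611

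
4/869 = 4/869 = 0.00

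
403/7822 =403/7822 = 0.05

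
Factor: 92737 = 92737^1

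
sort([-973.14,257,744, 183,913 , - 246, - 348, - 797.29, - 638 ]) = [ -973.14, - 797.29, - 638, - 348, - 246,183, 257,744, 913 ] 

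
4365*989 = 4316985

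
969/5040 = 323/1680 = 0.19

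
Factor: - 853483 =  - 229^1* 3727^1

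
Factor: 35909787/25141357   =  3^1 * 293^1 * 40853^1*25141357^( - 1)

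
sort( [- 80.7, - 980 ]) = [ - 980, - 80.7 ]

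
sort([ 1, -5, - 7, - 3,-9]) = [ - 9, - 7, -5, - 3,1]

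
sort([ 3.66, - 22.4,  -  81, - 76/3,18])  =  [ - 81, - 76/3, - 22.4,  3.66,18 ] 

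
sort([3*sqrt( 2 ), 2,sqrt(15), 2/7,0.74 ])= [2/7,0.74,2,sqrt( 15 ),3*sqrt( 2)] 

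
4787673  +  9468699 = 14256372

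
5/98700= 1/19740 = 0.00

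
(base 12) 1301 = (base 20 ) 581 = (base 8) 4161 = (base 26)353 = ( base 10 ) 2161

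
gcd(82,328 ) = 82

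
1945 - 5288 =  - 3343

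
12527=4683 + 7844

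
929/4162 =929/4162 = 0.22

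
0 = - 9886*0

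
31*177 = 5487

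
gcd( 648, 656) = 8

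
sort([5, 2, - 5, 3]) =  [-5,2 , 3, 5] 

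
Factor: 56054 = 2^1 * 28027^1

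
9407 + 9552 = 18959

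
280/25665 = 56/5133 = 0.01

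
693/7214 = 693/7214  =  0.10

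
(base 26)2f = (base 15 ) 47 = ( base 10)67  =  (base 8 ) 103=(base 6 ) 151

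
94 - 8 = 86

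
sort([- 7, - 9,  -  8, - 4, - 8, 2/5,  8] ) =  [ - 9,  -  8,-8, - 7, -4, 2/5, 8]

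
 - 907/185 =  - 5 +18/185 = - 4.90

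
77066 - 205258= -128192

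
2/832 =1/416  =  0.00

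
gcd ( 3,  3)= 3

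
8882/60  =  148 +1/30= 148.03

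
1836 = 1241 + 595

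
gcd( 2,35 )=1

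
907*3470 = 3147290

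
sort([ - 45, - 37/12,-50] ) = [ - 50,-45,-37/12] 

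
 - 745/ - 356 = 745/356 = 2.09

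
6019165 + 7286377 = 13305542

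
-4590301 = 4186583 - 8776884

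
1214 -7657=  - 6443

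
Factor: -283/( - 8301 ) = 3^( - 1)*283^1 * 2767^(  -  1)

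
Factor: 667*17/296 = 11339/296 = 2^( - 3 ) *17^1*23^1*29^1*37^( - 1)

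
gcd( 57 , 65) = 1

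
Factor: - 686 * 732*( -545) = 2^3*3^1*5^1*7^3*61^1 * 109^1 = 273672840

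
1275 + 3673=4948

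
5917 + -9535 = -3618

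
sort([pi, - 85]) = [ - 85, pi]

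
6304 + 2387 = 8691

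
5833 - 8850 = -3017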